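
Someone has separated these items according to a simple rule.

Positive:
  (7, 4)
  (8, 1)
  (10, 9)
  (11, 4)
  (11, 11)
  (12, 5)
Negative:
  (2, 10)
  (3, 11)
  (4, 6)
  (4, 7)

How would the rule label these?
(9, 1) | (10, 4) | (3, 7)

The simplest hypothesis consistent with all the labels is: first ≥ 5.

Positive, Positive, Negative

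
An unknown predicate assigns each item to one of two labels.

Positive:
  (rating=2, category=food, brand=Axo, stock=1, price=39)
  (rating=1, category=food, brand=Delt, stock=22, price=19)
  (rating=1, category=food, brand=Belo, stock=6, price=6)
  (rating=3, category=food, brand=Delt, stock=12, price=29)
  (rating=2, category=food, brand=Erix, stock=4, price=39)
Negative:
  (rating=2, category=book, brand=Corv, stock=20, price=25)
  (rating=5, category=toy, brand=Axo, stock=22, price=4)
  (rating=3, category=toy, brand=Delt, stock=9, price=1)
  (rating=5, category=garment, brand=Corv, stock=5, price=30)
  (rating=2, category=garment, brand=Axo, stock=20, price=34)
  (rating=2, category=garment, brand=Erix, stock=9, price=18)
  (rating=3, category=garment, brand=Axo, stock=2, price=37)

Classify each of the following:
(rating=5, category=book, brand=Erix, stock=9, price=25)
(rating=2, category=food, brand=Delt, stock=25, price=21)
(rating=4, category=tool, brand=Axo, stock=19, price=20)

Negative, Positive, Negative

All 'Positive' examples share one property — category is food — and every 'Negative' example lacks it.
(rating=5, category=book, brand=Erix, stock=9, price=25): category is book, does not satisfy this → Negative.
(rating=2, category=food, brand=Delt, stock=25, price=21): category is food, satisfies this → Positive.
(rating=4, category=tool, brand=Axo, stock=19, price=20): category is tool, does not satisfy this → Negative.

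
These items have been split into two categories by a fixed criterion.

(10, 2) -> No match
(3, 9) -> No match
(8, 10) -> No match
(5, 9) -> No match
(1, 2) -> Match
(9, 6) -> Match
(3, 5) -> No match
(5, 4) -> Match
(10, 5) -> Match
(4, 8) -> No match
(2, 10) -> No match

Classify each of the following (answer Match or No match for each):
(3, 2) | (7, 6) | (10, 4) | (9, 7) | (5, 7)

Looking at the examples, the only property every 'Match' case has and every 'No match' case lacks is: sum is odd.

Match, Match, No match, No match, No match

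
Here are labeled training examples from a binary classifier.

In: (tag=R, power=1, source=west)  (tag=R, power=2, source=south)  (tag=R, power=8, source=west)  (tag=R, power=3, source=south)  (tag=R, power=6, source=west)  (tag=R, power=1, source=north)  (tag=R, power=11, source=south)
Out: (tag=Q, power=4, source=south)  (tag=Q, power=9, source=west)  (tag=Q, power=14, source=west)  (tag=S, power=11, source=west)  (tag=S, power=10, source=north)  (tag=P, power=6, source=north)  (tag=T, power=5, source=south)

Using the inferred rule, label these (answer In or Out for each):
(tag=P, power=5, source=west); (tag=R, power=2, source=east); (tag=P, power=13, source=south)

A rule that fits every label: tag is R — true of each 'In' example, false of each 'Out' one.
Out: (tag=P, power=5, source=west), since tag is P. In: (tag=R, power=2, source=east), since tag is R. Out: (tag=P, power=13, source=south), since tag is P.

Out, In, Out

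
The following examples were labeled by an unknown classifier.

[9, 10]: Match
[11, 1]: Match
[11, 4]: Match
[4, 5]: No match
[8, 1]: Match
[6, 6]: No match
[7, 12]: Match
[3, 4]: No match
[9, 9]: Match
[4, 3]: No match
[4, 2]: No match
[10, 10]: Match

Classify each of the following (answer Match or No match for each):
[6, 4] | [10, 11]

No match, Match

'Match' ⟺ first ≥ 7.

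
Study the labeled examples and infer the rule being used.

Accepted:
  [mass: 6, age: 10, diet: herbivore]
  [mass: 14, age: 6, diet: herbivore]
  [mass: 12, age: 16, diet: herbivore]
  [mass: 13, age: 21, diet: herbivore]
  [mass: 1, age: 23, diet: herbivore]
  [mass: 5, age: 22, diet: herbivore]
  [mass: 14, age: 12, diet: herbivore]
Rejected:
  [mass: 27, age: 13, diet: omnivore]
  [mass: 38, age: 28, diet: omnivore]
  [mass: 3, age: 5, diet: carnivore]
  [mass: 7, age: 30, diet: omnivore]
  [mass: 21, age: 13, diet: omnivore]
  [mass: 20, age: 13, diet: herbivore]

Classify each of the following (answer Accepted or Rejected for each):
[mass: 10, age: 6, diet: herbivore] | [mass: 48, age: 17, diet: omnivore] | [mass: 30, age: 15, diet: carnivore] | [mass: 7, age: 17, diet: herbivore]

Rule: diet is herbivore AND mass ≤ 14. This holds for each 'Accepted' example and fails for each 'Rejected' one.
[mass: 10, age: 6, diet: herbivore]: Accepted (diet is herbivore, mass = 10). [mass: 48, age: 17, diet: omnivore]: Rejected (diet is omnivore, mass = 48). [mass: 30, age: 15, diet: carnivore]: Rejected (diet is carnivore, mass = 30). [mass: 7, age: 17, diet: herbivore]: Accepted (diet is herbivore, mass = 7).

Accepted, Rejected, Rejected, Accepted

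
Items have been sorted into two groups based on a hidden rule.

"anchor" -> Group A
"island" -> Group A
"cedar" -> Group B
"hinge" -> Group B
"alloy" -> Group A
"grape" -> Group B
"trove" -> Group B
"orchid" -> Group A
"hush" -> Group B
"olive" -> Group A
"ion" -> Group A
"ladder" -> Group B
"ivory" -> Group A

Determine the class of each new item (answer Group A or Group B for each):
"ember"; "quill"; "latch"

The common property of the 'Group A' items is: starts with a vowel. No 'Group B' item has it.
"ember" → starts with 'e' → Group A.
"quill" → starts with 'q' → Group B.
"latch" → starts with 'l' → Group B.

Group A, Group B, Group B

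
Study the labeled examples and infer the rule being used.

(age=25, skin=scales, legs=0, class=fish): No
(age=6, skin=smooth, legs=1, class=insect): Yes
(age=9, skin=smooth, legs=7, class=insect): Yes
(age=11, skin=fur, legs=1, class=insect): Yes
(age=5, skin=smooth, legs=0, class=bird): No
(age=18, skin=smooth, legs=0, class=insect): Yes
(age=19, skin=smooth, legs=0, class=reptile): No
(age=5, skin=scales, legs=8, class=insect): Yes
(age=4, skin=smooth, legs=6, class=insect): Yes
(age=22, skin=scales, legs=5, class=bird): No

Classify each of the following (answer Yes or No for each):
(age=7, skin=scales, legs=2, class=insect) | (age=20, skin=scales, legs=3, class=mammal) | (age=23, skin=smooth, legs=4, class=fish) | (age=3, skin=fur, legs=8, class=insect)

Yes, No, No, Yes

The common property of the 'Yes' items is: class is insect. No 'No' item has it.
(age=7, skin=scales, legs=2, class=insect) → class is insect → Yes. (age=20, skin=scales, legs=3, class=mammal) → class is mammal → No. (age=23, skin=smooth, legs=4, class=fish) → class is fish → No. (age=3, skin=fur, legs=8, class=insect) → class is insect → Yes.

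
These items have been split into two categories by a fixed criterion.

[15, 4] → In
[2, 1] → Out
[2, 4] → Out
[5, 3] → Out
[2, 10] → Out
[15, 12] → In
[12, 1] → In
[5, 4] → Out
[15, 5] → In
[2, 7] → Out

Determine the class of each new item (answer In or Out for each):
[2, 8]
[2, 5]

Out, Out

The common property of the 'In' items is: sum ≥ 13. No 'Out' item has it.
[2, 8]: 2+8 = 10, does not pass → Out.
[2, 5]: 2+5 = 7, does not pass → Out.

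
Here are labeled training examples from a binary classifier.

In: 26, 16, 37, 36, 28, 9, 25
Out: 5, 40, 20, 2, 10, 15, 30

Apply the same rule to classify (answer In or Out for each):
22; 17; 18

The distinguishing property — digit sum ≥ 7 — holds for all the 'In' cases and none of the 'Out' cases.
22: digit sum 2+2 = 4 — does not pass, so Out.
17: digit sum 1+7 = 8 — passes, so In.
18: digit sum 1+8 = 9 — passes, so In.

Out, In, In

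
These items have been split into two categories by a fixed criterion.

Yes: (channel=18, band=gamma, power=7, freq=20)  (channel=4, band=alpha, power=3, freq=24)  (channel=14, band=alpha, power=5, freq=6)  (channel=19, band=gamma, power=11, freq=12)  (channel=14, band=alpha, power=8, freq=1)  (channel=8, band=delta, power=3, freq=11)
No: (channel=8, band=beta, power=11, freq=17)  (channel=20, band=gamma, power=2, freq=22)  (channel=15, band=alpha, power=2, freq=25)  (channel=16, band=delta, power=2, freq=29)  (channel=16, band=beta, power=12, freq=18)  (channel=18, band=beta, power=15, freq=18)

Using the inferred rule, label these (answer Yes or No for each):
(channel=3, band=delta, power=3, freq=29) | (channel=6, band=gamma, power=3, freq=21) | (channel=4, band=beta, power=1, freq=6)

One predicate separates the groups cleanly: band is not beta AND power ≥ 3.
(channel=3, band=delta, power=3, freq=29) → band is delta, power = 3 → Yes. (channel=6, band=gamma, power=3, freq=21) → band is gamma, power = 3 → Yes. (channel=4, band=beta, power=1, freq=6) → band is beta, power = 1 → No.

Yes, Yes, No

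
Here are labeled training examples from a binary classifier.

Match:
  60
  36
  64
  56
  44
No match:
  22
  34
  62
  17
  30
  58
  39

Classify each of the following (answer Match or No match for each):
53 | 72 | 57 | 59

No match, Match, No match, No match

The pattern is that an item is 'Match' exactly when: multiple of 4.
53 → 53 = 4·13 + 1 → No match. 72 → 72 = 4·18 → Match. 57 → 57 = 4·14 + 1 → No match. 59 → 59 = 4·14 + 3 → No match.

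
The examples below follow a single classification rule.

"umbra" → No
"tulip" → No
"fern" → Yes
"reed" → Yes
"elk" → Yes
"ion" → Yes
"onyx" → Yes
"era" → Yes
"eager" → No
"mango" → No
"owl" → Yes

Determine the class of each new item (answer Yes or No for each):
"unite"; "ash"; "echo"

No, Yes, Yes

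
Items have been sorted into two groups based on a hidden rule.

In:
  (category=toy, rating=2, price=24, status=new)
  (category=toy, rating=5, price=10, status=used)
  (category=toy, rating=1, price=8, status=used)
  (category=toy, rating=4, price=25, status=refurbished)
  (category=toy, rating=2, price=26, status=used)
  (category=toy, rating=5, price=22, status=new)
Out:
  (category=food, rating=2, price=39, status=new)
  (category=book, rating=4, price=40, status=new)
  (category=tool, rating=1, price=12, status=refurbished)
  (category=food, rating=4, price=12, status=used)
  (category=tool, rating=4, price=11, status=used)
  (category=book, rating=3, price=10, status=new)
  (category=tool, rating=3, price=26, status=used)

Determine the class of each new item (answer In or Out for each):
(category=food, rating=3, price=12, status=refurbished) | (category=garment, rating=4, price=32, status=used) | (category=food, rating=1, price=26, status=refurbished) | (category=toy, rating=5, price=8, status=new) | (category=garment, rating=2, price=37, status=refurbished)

Out, Out, Out, In, Out

Rule: category is toy. This holds for each 'In' example and fails for each 'Out' one.
(category=food, rating=3, price=12, status=refurbished) → category is food → Out.
(category=garment, rating=4, price=32, status=used) → category is garment → Out.
(category=food, rating=1, price=26, status=refurbished) → category is food → Out.
(category=toy, rating=5, price=8, status=new) → category is toy → In.
(category=garment, rating=2, price=37, status=refurbished) → category is garment → Out.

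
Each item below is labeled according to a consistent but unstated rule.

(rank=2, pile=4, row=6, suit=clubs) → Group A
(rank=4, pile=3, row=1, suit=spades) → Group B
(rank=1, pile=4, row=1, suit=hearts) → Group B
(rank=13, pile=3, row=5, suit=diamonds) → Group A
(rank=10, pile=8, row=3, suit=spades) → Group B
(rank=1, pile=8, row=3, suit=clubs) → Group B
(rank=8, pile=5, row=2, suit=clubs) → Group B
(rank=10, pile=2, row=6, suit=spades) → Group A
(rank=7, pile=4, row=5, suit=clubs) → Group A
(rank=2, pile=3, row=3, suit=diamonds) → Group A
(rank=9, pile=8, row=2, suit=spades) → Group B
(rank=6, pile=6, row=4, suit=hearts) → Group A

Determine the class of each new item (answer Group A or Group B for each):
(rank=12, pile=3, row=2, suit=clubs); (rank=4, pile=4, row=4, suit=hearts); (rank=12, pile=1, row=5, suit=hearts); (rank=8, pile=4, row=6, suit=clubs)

Group B, Group A, Group A, Group A

A rule that fits every label: pile ≤ 6 AND row ≥ 3 — true of each 'Group A' example, false of each 'Group B' one.
(rank=12, pile=3, row=2, suit=clubs) → pile = 3, row = 2 → Group B. (rank=4, pile=4, row=4, suit=hearts) → pile = 4, row = 4 → Group A. (rank=12, pile=1, row=5, suit=hearts) → pile = 1, row = 5 → Group A. (rank=8, pile=4, row=6, suit=clubs) → pile = 4, row = 6 → Group A.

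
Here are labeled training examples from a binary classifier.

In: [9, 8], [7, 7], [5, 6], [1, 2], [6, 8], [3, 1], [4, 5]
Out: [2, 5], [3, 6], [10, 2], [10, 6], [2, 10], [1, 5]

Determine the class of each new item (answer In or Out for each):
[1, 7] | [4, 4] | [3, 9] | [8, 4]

Out, In, Out, Out

Every 'In' example satisfies: |first − second| ≤ 2. None of the 'Out' examples do.
[1, 7]: Out (|1−7| = 6).
[4, 4]: In (|4−4| = 0).
[3, 9]: Out (|3−9| = 6).
[8, 4]: Out (|8−4| = 4).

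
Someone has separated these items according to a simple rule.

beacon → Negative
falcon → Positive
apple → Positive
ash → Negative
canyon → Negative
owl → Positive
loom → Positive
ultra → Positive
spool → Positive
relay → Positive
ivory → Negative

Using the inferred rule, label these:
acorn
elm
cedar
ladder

The distinguishing property — contains 'l' — holds for all the 'Positive' cases and none of the 'Negative' cases.
acorn: Negative (no 'l'). elm: Positive (has 'l'). cedar: Negative (no 'l'). ladder: Positive (has 'l').

Negative, Positive, Negative, Positive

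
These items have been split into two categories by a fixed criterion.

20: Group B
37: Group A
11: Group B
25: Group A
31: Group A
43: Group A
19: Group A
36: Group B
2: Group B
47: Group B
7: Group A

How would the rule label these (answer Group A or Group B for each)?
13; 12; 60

The pattern is that an item is 'Group A' exactly when: ≡ 1 (mod 3).
13: 13 mod 3 = 1, meets the rule → Group A.
12: 12 mod 3 = 0, fails this test → Group B.
60: 60 mod 3 = 0, fails this test → Group B.

Group A, Group B, Group B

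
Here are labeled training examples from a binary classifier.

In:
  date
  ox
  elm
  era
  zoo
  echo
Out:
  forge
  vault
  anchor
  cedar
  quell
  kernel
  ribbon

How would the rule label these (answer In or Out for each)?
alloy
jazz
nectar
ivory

Out, In, Out, Out

The common property of the 'In' items is: length ≤ 4. No 'Out' item has it.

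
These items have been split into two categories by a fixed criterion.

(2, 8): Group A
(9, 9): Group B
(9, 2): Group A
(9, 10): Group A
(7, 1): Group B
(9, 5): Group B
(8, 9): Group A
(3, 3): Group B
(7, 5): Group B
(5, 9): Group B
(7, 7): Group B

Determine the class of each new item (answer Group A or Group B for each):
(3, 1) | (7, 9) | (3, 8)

Comparing the two groups points to one rule — product is even.
(3, 1): 3·1 = 3 — fails the rule, so Group B.
(7, 9): 7·9 = 63 — fails the rule, so Group B.
(3, 8): 3·8 = 24 — meets the rule, so Group A.

Group B, Group B, Group A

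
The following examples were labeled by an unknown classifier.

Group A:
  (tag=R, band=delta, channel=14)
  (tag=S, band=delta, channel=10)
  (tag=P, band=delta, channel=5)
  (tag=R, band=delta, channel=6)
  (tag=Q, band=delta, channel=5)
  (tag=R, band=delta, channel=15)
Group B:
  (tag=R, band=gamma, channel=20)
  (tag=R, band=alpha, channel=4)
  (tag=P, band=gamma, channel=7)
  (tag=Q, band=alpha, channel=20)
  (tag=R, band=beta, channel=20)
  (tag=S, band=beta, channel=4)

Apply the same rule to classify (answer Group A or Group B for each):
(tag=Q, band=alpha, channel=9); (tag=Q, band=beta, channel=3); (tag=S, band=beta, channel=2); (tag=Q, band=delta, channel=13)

The rule appears to be: band is delta.
(tag=Q, band=alpha, channel=9): Group B (band is alpha). (tag=Q, band=beta, channel=3): Group B (band is beta). (tag=S, band=beta, channel=2): Group B (band is beta). (tag=Q, band=delta, channel=13): Group A (band is delta).

Group B, Group B, Group B, Group A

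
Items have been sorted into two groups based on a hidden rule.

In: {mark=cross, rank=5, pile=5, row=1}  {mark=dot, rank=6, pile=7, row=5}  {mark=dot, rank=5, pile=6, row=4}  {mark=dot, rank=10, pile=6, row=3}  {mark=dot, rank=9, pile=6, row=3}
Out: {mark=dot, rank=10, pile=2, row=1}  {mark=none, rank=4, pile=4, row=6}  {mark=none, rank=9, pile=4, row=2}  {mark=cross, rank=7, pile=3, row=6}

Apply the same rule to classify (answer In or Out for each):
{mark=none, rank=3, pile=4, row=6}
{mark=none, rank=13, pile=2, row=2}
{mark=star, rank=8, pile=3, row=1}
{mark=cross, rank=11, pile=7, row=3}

The common property of the 'In' items is: pile ≥ 5. No 'Out' item has it.
{mark=none, rank=3, pile=4, row=6} — pile = 4, hence Out.
{mark=none, rank=13, pile=2, row=2} — pile = 2, hence Out.
{mark=star, rank=8, pile=3, row=1} — pile = 3, hence Out.
{mark=cross, rank=11, pile=7, row=3} — pile = 7, hence In.

Out, Out, Out, In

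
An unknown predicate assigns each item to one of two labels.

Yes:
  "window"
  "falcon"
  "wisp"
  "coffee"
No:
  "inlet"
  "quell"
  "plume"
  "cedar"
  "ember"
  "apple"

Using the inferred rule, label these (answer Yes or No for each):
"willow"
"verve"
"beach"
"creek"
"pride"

Yes, No, No, No, No

The pattern is that an item is 'Yes' exactly when: even length.
"willow": length 6 — checks out, so Yes. "verve": length 5 — doesn't match, so No. "beach": length 5 — doesn't match, so No. "creek": length 5 — doesn't match, so No. "pride": length 5 — doesn't match, so No.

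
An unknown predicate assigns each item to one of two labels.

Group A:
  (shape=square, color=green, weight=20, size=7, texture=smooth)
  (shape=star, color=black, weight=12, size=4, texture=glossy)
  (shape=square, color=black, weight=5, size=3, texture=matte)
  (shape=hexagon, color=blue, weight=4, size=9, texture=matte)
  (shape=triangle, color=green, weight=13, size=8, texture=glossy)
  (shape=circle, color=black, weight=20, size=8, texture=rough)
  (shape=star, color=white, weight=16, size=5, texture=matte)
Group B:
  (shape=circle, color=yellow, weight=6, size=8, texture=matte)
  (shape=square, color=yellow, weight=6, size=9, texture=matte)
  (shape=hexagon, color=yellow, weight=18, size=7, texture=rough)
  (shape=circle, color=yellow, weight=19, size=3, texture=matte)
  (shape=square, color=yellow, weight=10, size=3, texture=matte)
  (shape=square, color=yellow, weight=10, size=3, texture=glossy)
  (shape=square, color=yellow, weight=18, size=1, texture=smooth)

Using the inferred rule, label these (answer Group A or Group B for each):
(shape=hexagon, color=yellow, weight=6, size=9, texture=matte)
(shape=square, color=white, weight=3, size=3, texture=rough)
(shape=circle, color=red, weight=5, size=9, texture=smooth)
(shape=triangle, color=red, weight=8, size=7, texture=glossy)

The classifier is using: color is not yellow.

Group B, Group A, Group A, Group A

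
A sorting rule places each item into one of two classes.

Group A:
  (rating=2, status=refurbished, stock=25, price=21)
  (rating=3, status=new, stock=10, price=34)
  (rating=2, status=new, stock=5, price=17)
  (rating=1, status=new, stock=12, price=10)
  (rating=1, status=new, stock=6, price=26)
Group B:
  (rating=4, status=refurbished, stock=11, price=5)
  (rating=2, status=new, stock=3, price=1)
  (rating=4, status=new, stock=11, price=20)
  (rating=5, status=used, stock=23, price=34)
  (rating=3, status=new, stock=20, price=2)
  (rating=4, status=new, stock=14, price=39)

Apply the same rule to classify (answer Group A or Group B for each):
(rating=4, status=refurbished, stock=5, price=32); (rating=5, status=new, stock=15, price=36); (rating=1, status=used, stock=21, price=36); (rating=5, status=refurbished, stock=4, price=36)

Group B, Group B, Group A, Group B

The rule appears to be: rating ≤ 3 AND price ≥ 5.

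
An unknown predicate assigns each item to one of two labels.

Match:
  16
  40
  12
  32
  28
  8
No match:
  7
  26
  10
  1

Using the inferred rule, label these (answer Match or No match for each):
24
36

Match, Match

Looking at the examples, the only property every 'Match' case has and every 'No match' case lacks is: multiple of 4.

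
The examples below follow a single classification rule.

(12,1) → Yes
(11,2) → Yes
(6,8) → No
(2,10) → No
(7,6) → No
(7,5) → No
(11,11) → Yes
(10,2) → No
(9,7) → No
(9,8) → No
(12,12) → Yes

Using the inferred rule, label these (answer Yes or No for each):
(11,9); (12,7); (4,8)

One predicate separates the groups cleanly: first ≥ 11.

Yes, Yes, No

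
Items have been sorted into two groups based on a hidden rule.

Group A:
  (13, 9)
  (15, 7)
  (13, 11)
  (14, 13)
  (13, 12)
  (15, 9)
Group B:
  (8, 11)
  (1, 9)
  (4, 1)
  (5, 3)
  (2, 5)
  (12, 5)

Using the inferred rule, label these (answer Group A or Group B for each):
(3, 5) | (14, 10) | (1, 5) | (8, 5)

Group B, Group A, Group B, Group B

One predicate separates the groups cleanly: sum ≥ 22.
(3, 5) — 3+5 = 8, hence Group B. (14, 10) — 14+10 = 24, hence Group A. (1, 5) — 1+5 = 6, hence Group B. (8, 5) — 8+5 = 13, hence Group B.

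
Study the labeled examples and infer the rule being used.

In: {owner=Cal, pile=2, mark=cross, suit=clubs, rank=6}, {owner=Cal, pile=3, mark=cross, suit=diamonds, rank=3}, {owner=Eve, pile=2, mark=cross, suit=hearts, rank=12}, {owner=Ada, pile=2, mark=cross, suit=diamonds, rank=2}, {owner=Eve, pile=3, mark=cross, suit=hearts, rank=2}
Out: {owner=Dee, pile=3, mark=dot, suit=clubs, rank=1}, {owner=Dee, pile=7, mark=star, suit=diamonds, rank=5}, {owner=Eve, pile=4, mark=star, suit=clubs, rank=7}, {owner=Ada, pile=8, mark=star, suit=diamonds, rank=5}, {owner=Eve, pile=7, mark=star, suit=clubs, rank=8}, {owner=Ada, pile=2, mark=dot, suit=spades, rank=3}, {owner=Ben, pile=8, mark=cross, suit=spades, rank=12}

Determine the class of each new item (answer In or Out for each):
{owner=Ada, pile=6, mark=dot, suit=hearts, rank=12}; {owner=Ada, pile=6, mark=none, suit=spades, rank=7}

Out, Out

Every 'In' example satisfies: mark is cross AND pile ≤ 3. None of the 'Out' examples do.
{owner=Ada, pile=6, mark=dot, suit=hearts, rank=12} — mark is dot, pile = 6, hence Out.
{owner=Ada, pile=6, mark=none, suit=spades, rank=7} — mark is none, pile = 6, hence Out.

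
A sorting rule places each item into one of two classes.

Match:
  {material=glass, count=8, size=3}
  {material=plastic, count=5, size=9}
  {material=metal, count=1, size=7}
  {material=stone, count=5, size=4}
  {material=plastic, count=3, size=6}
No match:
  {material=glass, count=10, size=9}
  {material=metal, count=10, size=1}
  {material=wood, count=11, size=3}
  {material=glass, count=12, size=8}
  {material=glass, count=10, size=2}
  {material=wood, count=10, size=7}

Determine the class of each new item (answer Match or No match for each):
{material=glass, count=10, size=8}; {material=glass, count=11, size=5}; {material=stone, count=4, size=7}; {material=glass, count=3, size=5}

No match, No match, Match, Match

Rule: count ≤ 8. This holds for each 'Match' example and fails for each 'No match' one.
No match: {material=glass, count=10, size=8}, since count = 10.
No match: {material=glass, count=11, size=5}, since count = 11.
Match: {material=stone, count=4, size=7}, since count = 4.
Match: {material=glass, count=3, size=5}, since count = 3.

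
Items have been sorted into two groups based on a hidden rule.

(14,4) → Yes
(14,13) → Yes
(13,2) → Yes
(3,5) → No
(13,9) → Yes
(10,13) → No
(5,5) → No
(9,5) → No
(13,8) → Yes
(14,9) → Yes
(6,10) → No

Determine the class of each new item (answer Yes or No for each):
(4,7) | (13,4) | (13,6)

No, Yes, Yes

'Yes' ⟺ first ≥ 13.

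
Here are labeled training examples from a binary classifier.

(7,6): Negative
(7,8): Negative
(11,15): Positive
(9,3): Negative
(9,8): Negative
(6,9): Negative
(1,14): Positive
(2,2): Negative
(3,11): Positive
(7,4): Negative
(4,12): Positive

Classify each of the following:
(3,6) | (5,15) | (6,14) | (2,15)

Negative, Positive, Positive, Positive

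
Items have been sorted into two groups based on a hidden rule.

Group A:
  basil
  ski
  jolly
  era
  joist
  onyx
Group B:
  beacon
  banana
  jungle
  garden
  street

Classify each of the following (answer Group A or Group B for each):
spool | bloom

Group A, Group A

Rule: length ≤ 5. This holds for each 'Group A' example and fails for each 'Group B' one.
spool: Group A (length 5).
bloom: Group A (length 5).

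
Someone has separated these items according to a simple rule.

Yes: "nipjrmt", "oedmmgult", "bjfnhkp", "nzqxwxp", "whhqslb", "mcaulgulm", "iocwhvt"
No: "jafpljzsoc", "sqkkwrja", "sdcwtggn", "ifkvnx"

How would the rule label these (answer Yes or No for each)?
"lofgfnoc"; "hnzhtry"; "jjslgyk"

The pattern is that an item is 'Yes' exactly when: odd length.
"lofgfnoc" → length 8 → No. "hnzhtry" → length 7 → Yes. "jjslgyk" → length 7 → Yes.

No, Yes, Yes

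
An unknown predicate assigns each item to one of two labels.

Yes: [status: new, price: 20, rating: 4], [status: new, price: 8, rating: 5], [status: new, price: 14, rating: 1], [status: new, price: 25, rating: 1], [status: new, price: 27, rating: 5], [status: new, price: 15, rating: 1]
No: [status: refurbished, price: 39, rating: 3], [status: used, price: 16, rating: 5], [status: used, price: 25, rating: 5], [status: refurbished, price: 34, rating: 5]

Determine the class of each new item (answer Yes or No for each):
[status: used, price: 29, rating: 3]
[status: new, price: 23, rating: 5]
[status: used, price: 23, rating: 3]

No, Yes, No

The rule appears to be: status is new.
No: [status: used, price: 29, rating: 3], since status is used. Yes: [status: new, price: 23, rating: 5], since status is new. No: [status: used, price: 23, rating: 3], since status is used.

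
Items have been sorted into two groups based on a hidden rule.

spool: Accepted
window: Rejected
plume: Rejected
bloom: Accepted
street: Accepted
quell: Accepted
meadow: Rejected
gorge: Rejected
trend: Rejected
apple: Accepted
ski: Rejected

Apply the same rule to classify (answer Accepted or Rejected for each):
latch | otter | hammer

The simplest hypothesis consistent with all the labels is: has a double letter.
latch: no doubled letter, does not pass → Rejected.
otter: 'tt' doubled, has this property → Accepted.
hammer: 'mm' doubled, has this property → Accepted.

Rejected, Accepted, Accepted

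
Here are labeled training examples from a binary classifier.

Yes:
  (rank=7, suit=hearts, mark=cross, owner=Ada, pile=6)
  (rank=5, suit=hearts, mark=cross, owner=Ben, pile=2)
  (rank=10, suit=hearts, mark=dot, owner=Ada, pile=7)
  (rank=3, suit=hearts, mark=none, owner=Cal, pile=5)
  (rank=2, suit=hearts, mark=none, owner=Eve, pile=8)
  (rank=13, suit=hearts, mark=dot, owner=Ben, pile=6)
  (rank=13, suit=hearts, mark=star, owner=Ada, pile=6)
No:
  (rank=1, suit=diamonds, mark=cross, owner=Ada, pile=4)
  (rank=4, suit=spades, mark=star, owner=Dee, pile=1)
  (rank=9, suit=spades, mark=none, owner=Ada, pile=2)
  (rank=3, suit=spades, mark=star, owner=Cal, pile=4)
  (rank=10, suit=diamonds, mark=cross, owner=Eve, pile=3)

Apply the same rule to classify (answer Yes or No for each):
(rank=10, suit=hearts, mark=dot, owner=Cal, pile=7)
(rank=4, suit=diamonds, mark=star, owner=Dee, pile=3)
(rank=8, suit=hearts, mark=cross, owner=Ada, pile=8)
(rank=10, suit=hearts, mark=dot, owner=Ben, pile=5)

Yes, No, Yes, Yes

One predicate separates the groups cleanly: suit is hearts.
Yes: (rank=10, suit=hearts, mark=dot, owner=Cal, pile=7), since suit is hearts. No: (rank=4, suit=diamonds, mark=star, owner=Dee, pile=3), since suit is diamonds. Yes: (rank=8, suit=hearts, mark=cross, owner=Ada, pile=8), since suit is hearts. Yes: (rank=10, suit=hearts, mark=dot, owner=Ben, pile=5), since suit is hearts.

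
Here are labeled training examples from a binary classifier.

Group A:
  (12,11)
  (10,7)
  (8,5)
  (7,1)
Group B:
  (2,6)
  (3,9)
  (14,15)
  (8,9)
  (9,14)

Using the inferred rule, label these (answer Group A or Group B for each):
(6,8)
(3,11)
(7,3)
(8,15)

Group B, Group B, Group A, Group B

The classifier is using: first > second.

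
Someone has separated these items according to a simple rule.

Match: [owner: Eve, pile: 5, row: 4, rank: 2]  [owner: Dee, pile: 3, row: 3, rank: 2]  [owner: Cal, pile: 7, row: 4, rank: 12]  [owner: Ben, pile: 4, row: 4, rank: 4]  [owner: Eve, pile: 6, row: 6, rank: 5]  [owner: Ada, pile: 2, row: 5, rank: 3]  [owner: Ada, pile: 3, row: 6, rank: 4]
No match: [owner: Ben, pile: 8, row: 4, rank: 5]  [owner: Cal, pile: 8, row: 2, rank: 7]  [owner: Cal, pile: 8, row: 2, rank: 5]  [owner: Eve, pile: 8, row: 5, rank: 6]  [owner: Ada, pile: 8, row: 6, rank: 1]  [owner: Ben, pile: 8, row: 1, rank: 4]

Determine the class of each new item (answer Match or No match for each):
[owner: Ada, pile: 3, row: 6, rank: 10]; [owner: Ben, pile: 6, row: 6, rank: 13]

Match, Match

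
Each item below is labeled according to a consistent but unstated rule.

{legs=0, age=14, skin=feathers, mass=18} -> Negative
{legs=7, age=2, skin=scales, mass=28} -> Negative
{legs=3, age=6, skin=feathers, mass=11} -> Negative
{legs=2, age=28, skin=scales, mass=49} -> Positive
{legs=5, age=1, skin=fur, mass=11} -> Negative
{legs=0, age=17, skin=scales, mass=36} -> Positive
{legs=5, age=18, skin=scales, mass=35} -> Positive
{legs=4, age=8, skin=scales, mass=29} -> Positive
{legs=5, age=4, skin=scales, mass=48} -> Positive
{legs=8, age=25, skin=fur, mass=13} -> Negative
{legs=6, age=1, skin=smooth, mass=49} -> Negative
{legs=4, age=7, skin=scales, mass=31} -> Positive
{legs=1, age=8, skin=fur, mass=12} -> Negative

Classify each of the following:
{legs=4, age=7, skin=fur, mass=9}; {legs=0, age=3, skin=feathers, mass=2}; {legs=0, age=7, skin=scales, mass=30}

Negative, Negative, Positive

The classifier is using: skin is scales AND age ≥ 4.
{legs=4, age=7, skin=fur, mass=9} → skin is fur, age = 7 → Negative.
{legs=0, age=3, skin=feathers, mass=2} → skin is feathers, age = 3 → Negative.
{legs=0, age=7, skin=scales, mass=30} → skin is scales, age = 7 → Positive.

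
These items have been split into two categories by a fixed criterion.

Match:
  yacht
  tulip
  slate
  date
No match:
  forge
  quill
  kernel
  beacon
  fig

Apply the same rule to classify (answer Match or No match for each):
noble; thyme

No match, Match

Looking at the examples, the only property every 'Match' case has and every 'No match' case lacks is: contains 't'.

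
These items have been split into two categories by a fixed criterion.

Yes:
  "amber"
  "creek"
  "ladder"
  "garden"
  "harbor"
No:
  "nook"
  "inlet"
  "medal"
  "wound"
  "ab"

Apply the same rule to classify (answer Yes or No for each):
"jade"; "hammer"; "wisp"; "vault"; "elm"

Looking at the examples, the only property every 'Yes' case has and every 'No' case lacks is: contains 'r'.
"jade" → no 'r' → No.
"hammer" → has 'r' → Yes.
"wisp" → no 'r' → No.
"vault" → no 'r' → No.
"elm" → no 'r' → No.

No, Yes, No, No, No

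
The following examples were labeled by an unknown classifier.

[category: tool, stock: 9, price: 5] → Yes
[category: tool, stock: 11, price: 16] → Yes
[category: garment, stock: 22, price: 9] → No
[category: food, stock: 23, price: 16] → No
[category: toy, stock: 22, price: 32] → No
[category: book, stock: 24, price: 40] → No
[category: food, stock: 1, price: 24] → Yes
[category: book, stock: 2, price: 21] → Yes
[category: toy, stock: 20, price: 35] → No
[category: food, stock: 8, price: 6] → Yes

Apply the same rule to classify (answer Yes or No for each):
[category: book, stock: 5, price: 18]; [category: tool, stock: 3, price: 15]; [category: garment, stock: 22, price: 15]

Yes, Yes, No

All 'Yes' examples share one property — stock ≤ 11 — and every 'No' example lacks it.
Yes: [category: book, stock: 5, price: 18], since stock = 5.
Yes: [category: tool, stock: 3, price: 15], since stock = 3.
No: [category: garment, stock: 22, price: 15], since stock = 22.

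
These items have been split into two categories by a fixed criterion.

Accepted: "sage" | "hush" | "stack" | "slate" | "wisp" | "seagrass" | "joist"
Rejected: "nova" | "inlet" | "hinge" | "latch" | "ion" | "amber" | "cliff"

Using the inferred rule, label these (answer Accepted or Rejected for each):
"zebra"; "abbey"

Rejected, Rejected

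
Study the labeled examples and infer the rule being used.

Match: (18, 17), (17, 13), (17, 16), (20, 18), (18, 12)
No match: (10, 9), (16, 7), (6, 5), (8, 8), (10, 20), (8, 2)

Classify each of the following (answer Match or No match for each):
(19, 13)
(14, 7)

One predicate separates the groups cleanly: first ≥ 17.

Match, No match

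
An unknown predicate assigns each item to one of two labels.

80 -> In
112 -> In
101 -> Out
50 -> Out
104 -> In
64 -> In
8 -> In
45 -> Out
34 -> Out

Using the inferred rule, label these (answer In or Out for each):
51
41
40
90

Out, Out, In, Out

Every 'In' example satisfies: multiple of 4. None of the 'Out' examples do.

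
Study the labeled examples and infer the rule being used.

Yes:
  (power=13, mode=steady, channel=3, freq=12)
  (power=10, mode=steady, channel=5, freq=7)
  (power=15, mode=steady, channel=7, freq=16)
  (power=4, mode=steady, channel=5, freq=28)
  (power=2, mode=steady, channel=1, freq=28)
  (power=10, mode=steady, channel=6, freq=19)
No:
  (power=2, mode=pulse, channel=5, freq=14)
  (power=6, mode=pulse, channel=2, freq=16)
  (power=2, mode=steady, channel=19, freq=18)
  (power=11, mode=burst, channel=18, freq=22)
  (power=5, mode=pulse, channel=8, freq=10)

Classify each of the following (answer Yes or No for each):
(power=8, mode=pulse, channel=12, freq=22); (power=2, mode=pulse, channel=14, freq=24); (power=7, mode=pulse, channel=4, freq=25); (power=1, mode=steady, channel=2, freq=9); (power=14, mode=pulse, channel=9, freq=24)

No, No, No, Yes, No

The distinguishing property — mode is steady AND channel ≤ 7 — holds for all the 'Yes' cases and none of the 'No' cases.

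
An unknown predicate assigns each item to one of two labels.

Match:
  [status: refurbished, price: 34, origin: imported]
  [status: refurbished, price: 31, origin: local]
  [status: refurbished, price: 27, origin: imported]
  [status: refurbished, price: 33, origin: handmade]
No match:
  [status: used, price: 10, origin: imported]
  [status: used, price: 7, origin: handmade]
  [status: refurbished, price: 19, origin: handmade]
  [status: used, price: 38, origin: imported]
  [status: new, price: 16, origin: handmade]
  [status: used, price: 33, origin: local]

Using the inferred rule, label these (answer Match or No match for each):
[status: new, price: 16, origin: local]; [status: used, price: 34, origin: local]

No match, No match

One predicate separates the groups cleanly: status is refurbished AND price ≥ 27.
[status: new, price: 16, origin: local]: No match (status is new, price = 16). [status: used, price: 34, origin: local]: No match (status is used, price = 34).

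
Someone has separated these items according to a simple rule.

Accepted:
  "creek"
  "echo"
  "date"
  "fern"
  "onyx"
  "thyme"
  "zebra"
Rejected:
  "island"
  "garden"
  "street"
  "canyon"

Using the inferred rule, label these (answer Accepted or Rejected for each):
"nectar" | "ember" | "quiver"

Every 'Accepted' example satisfies: length ≤ 5. None of the 'Rejected' examples do.
"nectar" — length 6, hence Rejected. "ember" — length 5, hence Accepted. "quiver" — length 6, hence Rejected.

Rejected, Accepted, Rejected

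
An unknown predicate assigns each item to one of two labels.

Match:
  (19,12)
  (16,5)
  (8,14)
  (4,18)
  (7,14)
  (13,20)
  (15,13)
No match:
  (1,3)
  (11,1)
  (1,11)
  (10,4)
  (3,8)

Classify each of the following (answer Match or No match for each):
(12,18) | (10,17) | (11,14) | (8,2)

Match, Match, Match, No match

All 'Match' examples share one property — sum ≥ 21 — and every 'No match' example lacks it.
(12,18): 12+18 = 30, qualifies → Match. (10,17): 10+17 = 27, qualifies → Match. (11,14): 11+14 = 25, qualifies → Match. (8,2): 8+2 = 10, does not satisfy this → No match.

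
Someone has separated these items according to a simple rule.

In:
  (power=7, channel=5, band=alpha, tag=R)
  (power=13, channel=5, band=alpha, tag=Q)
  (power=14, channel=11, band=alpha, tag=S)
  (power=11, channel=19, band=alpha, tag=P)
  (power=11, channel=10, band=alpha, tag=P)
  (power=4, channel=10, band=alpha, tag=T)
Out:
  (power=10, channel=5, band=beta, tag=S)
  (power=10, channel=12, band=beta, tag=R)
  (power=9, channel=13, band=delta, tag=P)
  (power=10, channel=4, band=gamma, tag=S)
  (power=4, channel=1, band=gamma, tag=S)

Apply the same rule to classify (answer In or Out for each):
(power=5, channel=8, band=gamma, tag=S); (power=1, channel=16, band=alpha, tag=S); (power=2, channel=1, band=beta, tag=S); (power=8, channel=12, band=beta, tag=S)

Out, In, Out, Out

'In' ⟺ band is alpha.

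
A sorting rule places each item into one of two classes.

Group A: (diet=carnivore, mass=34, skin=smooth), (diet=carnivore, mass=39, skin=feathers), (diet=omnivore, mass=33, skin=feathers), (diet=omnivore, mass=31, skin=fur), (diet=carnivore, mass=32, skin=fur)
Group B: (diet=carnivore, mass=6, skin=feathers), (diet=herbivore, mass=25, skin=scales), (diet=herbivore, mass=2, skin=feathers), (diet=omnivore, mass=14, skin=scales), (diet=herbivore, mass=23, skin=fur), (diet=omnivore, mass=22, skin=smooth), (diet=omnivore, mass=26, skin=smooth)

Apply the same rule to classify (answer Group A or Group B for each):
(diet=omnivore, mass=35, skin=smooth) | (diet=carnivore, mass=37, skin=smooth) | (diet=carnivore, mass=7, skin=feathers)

The pattern is that an item is 'Group A' exactly when: mass ≥ 31.
(diet=omnivore, mass=35, skin=smooth): mass = 35 — passes, so Group A. (diet=carnivore, mass=37, skin=smooth): mass = 37 — passes, so Group A. (diet=carnivore, mass=7, skin=feathers): mass = 7 — fails this test, so Group B.

Group A, Group A, Group B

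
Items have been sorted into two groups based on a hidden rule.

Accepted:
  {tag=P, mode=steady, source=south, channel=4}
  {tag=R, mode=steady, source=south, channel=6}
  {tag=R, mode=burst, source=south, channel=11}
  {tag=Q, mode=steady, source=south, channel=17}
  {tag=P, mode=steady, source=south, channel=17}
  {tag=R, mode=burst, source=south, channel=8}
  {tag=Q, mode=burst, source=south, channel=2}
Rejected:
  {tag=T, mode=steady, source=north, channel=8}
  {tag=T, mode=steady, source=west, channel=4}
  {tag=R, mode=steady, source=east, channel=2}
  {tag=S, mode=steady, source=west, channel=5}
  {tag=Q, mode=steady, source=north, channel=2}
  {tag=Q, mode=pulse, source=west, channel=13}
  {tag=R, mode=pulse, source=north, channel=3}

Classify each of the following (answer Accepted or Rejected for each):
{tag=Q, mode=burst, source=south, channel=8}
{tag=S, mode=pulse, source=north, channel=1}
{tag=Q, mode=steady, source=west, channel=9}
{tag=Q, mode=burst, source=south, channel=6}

Accepted, Rejected, Rejected, Accepted

Looking at the examples, the only property every 'Accepted' case has and every 'Rejected' case lacks is: source is south.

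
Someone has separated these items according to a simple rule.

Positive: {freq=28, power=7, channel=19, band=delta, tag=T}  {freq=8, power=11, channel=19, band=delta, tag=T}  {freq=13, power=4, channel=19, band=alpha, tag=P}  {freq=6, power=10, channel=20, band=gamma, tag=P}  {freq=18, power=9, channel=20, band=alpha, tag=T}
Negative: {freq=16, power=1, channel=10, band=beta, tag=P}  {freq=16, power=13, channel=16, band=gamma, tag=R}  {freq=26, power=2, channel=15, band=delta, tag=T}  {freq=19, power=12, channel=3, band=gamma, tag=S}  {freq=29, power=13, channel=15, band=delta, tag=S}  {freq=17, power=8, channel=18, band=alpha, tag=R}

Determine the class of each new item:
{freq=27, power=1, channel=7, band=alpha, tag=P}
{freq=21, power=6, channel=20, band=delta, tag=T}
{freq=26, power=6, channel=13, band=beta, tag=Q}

Negative, Positive, Negative

Every 'Positive' example satisfies: channel ≥ 19. None of the 'Negative' examples do.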